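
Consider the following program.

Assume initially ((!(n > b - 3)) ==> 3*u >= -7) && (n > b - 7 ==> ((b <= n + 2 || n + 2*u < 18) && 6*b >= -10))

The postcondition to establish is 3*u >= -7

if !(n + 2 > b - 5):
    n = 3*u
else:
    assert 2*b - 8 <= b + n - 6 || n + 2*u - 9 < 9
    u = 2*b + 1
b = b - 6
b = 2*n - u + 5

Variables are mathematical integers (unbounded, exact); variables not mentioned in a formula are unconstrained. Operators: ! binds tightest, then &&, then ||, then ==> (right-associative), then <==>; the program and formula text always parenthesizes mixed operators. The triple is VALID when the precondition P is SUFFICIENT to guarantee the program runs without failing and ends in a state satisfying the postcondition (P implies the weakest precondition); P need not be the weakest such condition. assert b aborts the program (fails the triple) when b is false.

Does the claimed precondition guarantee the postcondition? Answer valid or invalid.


Working backward. After the program, 3*u >= -7 must hold.
Before b := 2*n - u + 5: 3*u >= -7
Before b := b - 6: 3*u >= -7
Then branch requires 3*u >= -7; else branch requires (b <= n + 2 || n + 2*u < 18) && 6*b >= -10.
Before the if: ((!(n > b - 7)) ==> 3*u >= -7) && (n > b - 7 ==> ((b <= n + 2 || n + 2*u < 18) && 6*b >= -10))
The weakest precondition is ((!(n > b - 7)) ==> 3*u >= -7) && (n > b - 7 ==> ((b <= n + 2 || n + 2*u < 18) && 6*b >= -10)).
Check whether ((!(n > b - 3)) ==> 3*u >= -7) && (n > b - 7 ==> ((b <= n + 2 || n + 2*u < 18) && 6*b >= -10)) implies it.
Every state satisfying the precondition satisfies the weakest precondition: the implication holds.
Answer: valid


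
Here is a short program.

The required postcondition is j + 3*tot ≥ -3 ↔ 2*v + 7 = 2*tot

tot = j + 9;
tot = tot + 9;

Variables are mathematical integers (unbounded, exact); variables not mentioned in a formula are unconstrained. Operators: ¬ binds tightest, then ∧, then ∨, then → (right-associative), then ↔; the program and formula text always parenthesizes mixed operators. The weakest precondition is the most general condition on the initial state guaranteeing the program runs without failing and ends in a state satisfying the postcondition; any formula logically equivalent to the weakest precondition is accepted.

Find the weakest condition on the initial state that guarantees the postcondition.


Working backward. After the program, the postcondition j + 3*tot ≥ -3 ↔ 2*v + 7 = 2*tot must hold; in canonical form it is j + 3*tot ≥ -3 ↔ 2*v = 2*tot - 7.
Before tot := tot + 9: j + 3*tot ≥ -30 ↔ 2*v = 2*tot + 11
Before tot := j + 9: 4*j ≥ -57 ↔ 2*v = 2*j + 29
Answer: WP = 4*j ≥ -57 ↔ 2*v = 2*j + 29


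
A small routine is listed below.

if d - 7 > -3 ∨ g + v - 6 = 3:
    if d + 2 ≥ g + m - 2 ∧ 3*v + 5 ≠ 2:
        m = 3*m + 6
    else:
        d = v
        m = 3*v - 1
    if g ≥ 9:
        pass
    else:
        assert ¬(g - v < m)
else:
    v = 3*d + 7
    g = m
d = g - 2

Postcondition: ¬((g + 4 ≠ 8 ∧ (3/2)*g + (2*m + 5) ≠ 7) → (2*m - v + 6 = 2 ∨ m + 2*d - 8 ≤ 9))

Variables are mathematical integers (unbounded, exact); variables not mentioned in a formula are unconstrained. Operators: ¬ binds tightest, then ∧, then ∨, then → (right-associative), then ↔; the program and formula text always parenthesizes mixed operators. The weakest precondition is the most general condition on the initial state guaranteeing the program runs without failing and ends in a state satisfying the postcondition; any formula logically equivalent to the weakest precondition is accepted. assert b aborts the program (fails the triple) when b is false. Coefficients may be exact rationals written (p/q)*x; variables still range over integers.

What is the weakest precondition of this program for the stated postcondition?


Working backward. After the program, the postcondition ¬((g + 4 ≠ 8 ∧ (3/2)*g + (2*m + 5) ≠ 7) → (2*m - v + 6 = 2 ∨ m + 2*d - 8 ≤ 9)) must hold; in canonical form it is ¬((g ≠ 4 ∧ (3/2)*g + 2*m ≠ 2) → (2*m = v - 4 ∨ 2*d + m ≤ 17)).
Before d := g - 2: ¬((g ≠ 4 ∧ (3/2)*g + 2*m ≠ 2) → (2*m = v - 4 ∨ 2*g + m ≤ 21))
Then branch requires ((d ≥ g + m - 4 ∧ 3*v ≠ -3) → ((g ≥ 9 → (¬((g ≠ 4 ∧ (3/2)*g + 6*m ≠ -10) → (6*m = v - 16 ∨ 2*g + 3*m ≤ 15)))) ∧ ((¬(g ≥ 9)) → ((¬(g < 3*m + v + 6)) ∧ (¬((g ≠ 4 ∧ (3/2)*g + 6*m ≠ -10) → (6*m = v - 16 ∨ 2*g + 3*m ≤ 15))))))) ∧ ((¬(d ≥ g + m - 4 ∧ 3*v ≠ -3)) → ((g ≥ 9 → (¬((g ≠ 4 ∧ (3/2)*g + 6*v ≠ 4) → (5*v = -2 ∨ 2*g + 3*v ≤ 22)))) ∧ ((¬(g ≥ 9)) → ((¬(g < 4*v - 1)) ∧ (¬((g ≠ 4 ∧ (3/2)*g + 6*v ≠ 4) → (5*v = -2 ∨ 2*g + 3*v ≤ 22))))))); else branch requires ¬((m ≠ 4 ∧ (7/2)*m ≠ 2) → (2*m = 3*d + 3 ∨ 3*m ≤ 21)).
Before the if: ((d > 4 ∨ g + v = 9) → (((d ≥ g + m - 4 ∧ 3*v ≠ -3) → ((g ≥ 9 → (¬((g ≠ 4 ∧ (3/2)*g + 6*m ≠ -10) → (6*m = v - 16 ∨ 2*g + 3*m ≤ 15)))) ∧ ((¬(g ≥ 9)) → ((¬(g < 3*m + v + 6)) ∧ (¬((g ≠ 4 ∧ (3/2)*g + 6*m ≠ -10) → (6*m = v - 16 ∨ 2*g + 3*m ≤ 15))))))) ∧ ((¬(d ≥ g + m - 4 ∧ 3*v ≠ -3)) → ((g ≥ 9 → (¬((g ≠ 4 ∧ (3/2)*g + 6*v ≠ 4) → (5*v = -2 ∨ 2*g + 3*v ≤ 22)))) ∧ ((¬(g ≥ 9)) → ((¬(g < 4*v - 1)) ∧ (¬((g ≠ 4 ∧ (3/2)*g + 6*v ≠ 4) → (5*v = -2 ∨ 2*g + 3*v ≤ 22))))))))) ∧ ((¬(d > 4 ∨ g + v = 9)) → (¬((m ≠ 4 ∧ (7/2)*m ≠ 2) → (2*m = 3*d + 3 ∨ 3*m ≤ 21))))
Answer: WP = ((d > 4 ∨ g + v = 9) → (((d ≥ g + m - 4 ∧ 3*v ≠ -3) → ((g ≥ 9 → (¬((g ≠ 4 ∧ (3/2)*g + 6*m ≠ -10) → (6*m = v - 16 ∨ 2*g + 3*m ≤ 15)))) ∧ ((¬(g ≥ 9)) → ((¬(g < 3*m + v + 6)) ∧ (¬((g ≠ 4 ∧ (3/2)*g + 6*m ≠ -10) → (6*m = v - 16 ∨ 2*g + 3*m ≤ 15))))))) ∧ ((¬(d ≥ g + m - 4 ∧ 3*v ≠ -3)) → ((g ≥ 9 → (¬((g ≠ 4 ∧ (3/2)*g + 6*v ≠ 4) → (5*v = -2 ∨ 2*g + 3*v ≤ 22)))) ∧ ((¬(g ≥ 9)) → ((¬(g < 4*v - 1)) ∧ (¬((g ≠ 4 ∧ (3/2)*g + 6*v ≠ 4) → (5*v = -2 ∨ 2*g + 3*v ≤ 22))))))))) ∧ ((¬(d > 4 ∨ g + v = 9)) → (¬((m ≠ 4 ∧ (7/2)*m ≠ 2) → (2*m = 3*d + 3 ∨ 3*m ≤ 21))))


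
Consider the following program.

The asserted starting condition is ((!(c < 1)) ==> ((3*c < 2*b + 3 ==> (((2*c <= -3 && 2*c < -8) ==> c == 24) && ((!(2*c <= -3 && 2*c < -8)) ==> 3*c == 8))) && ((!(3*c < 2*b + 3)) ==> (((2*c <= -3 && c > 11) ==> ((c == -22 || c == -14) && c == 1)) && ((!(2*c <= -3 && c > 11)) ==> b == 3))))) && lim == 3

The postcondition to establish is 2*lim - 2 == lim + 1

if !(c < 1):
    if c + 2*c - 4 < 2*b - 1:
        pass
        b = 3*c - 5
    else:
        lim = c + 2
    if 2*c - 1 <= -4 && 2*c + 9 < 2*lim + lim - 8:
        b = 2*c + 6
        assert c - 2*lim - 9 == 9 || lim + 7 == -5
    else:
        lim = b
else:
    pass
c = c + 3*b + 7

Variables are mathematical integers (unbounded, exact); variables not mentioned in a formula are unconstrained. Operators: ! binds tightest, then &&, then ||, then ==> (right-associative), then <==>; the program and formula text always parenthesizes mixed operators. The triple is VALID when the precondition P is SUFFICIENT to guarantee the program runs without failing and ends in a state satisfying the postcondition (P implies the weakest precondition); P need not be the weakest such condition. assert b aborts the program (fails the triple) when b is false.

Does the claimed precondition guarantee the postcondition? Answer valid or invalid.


Working backward. After the program, the postcondition 2*lim - 2 == lim + 1 must hold; in canonical form it is lim == 3.
Before c := c + 3*b + 7: lim == 3
Then branch requires (3*c < 2*b + 3 ==> (((2*c <= -3 && 2*c < 3*lim - 17) ==> ((c == 2*lim + 18 || lim == -12) && lim == 3)) && ((!(2*c <= -3 && 2*c < 3*lim - 17)) ==> 3*c == 8))) && ((!(3*c < 2*b + 3)) ==> (((2*c <= -3 && c > 11) ==> ((c == -22 || c == -14) && c == 1)) && ((!(2*c <= -3 && c > 11)) ==> b == 3))); else branch requires lim == 3.
Before the if: ((!(c < 1)) ==> ((3*c < 2*b + 3 ==> (((2*c <= -3 && 2*c < 3*lim - 17) ==> ((c == 2*lim + 18 || lim == -12) && lim == 3)) && ((!(2*c <= -3 && 2*c < 3*lim - 17)) ==> 3*c == 8))) && ((!(3*c < 2*b + 3)) ==> (((2*c <= -3 && c > 11) ==> ((c == -22 || c == -14) && c == 1)) && ((!(2*c <= -3 && c > 11)) ==> b == 3))))) && (c < 1 ==> lim == 3)
The weakest precondition is ((!(c < 1)) ==> ((3*c < 2*b + 3 ==> (((2*c <= -3 && 2*c < 3*lim - 17) ==> ((c == 2*lim + 18 || lim == -12) && lim == 3)) && ((!(2*c <= -3 && 2*c < 3*lim - 17)) ==> 3*c == 8))) && ((!(3*c < 2*b + 3)) ==> (((2*c <= -3 && c > 11) ==> ((c == -22 || c == -14) && c == 1)) && ((!(2*c <= -3 && c > 11)) ==> b == 3))))) && (c < 1 ==> lim == 3).
Check whether ((!(c < 1)) ==> ((3*c < 2*b + 3 ==> (((2*c <= -3 && 2*c < -8) ==> c == 24) && ((!(2*c <= -3 && 2*c < -8)) ==> 3*c == 8))) && ((!(3*c < 2*b + 3)) ==> (((2*c <= -3 && c > 11) ==> ((c == -22 || c == -14) && c == 1)) && ((!(2*c <= -3 && c > 11)) ==> b == 3))))) && lim == 3 implies it.
Every state satisfying the precondition satisfies the weakest precondition: the implication holds.
Answer: valid


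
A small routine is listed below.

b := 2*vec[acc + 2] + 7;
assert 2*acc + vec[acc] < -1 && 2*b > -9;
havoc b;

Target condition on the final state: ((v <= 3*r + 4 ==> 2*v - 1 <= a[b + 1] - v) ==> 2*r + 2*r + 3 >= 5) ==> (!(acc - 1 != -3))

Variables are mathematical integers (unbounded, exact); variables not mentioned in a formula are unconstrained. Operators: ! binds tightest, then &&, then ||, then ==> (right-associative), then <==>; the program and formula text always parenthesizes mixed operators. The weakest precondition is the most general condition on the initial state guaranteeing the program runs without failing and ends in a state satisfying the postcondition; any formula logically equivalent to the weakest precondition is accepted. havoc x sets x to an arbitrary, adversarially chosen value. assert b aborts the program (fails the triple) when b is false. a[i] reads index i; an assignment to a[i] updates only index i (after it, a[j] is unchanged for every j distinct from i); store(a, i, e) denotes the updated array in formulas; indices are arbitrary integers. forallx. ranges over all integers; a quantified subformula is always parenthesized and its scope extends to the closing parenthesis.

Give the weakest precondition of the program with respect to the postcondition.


Working backward. After the program, the postcondition ((v <= 3*r + 4 ==> 2*v - 1 <= a[b + 1] - v) ==> 2*r + 2*r + 3 >= 5) ==> (!(acc - 1 != -3)) must hold; in canonical form it is ((v <= 3*r + 4 ==> 3*v <= a[b + 1] + 1) ==> 4*r >= 2) ==> (!(acc != -2)).
Before havoc b: forall b_1. (((v <= 3*r + 4 ==> 3*v <= a[b_1 + 1] + 1) ==> 4*r >= 2) ==> (!(acc != -2)))
Before assert 2*acc + vec[acc] < -1 && 2*b > -9: vec[acc] + 2*acc < -1 && 2*b > -9 && (forall b_1. (((v <= 3*r + 4 ==> 3*v <= a[b_1 + 1] + 1) ==> 4*r >= 2) ==> (!(acc != -2))))
Before b := 2*vec[acc + 2] + 7: vec[acc] + 2*acc < -1 && 4*vec[acc + 2] > -23 && (forall b_1. (((v <= 3*r + 4 ==> 3*v <= a[b_1 + 1] + 1) ==> 4*r >= 2) ==> (!(acc != -2))))
Answer: WP = vec[acc] + 2*acc < -1 && 4*vec[acc + 2] > -23 && (forall b_1. (((v <= 3*r + 4 ==> 3*v <= a[b_1 + 1] + 1) ==> 4*r >= 2) ==> (!(acc != -2))))


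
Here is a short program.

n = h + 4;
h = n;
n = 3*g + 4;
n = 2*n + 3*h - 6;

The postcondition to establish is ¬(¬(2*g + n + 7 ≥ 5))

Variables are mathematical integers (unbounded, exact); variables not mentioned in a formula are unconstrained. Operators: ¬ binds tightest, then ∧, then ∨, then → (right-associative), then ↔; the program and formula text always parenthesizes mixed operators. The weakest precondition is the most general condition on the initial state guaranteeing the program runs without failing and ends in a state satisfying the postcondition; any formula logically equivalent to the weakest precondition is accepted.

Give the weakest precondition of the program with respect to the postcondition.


Working backward. After the program, the postcondition ¬(¬(2*g + n + 7 ≥ 5)) must hold; in canonical form it is 2*g + n ≥ -2.
Before n := 2*n + 3*h - 6: 2*g + 3*h + 2*n ≥ 4
Before n := 3*g + 4: 8*g + 3*h ≥ -4
Before h := n: 8*g + 3*n ≥ -4
Before n := h + 4: 8*g + 3*h ≥ -16
Answer: WP = 8*g + 3*h ≥ -16


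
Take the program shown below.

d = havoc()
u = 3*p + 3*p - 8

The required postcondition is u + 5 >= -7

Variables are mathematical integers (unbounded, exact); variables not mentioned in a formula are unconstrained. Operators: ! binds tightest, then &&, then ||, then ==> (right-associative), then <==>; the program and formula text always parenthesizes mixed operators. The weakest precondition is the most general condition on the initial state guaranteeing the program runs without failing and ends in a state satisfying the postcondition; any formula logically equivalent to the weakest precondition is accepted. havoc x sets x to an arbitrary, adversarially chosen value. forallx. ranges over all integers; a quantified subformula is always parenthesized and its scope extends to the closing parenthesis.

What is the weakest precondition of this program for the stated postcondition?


Working backward. After the program, the postcondition u + 5 >= -7 must hold; in canonical form it is u >= -12.
Before u := 3*p + 3*p - 8: 6*p >= -4
Before havoc d: 6*p >= -4
Answer: WP = 6*p >= -4


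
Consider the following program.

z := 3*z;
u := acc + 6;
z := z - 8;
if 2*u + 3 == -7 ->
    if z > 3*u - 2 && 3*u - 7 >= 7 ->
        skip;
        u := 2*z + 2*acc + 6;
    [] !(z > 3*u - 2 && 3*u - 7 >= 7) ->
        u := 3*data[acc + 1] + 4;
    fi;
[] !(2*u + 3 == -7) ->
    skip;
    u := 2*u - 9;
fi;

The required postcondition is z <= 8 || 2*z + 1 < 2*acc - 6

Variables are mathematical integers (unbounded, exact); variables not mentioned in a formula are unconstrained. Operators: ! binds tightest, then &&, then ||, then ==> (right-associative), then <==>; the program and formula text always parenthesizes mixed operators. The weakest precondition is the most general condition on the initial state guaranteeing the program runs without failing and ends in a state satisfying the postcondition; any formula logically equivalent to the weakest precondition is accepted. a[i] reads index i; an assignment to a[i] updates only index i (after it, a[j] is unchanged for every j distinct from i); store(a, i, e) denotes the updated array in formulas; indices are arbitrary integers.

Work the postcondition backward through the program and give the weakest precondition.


Working backward. After the program, the postcondition z <= 8 || 2*z + 1 < 2*acc - 6 must hold; in canonical form it is z <= 8 || 2*z < 2*acc - 7.
Then branch requires ((z > 3*u - 2 && 3*u >= 14) ==> (z <= 8 || 2*z < 2*acc - 7)) && ((!(z > 3*u - 2 && 3*u >= 14)) ==> (z <= 8 || 2*z < 2*acc - 7)); else branch requires z <= 8 || 2*z < 2*acc - 7.
Before the if: (2*u == -10 ==> (((z > 3*u - 2 && 3*u >= 14) ==> (z <= 8 || 2*z < 2*acc - 7)) && ((!(z > 3*u - 2 && 3*u >= 14)) ==> (z <= 8 || 2*z < 2*acc - 7)))) && ((!(2*u == -10)) ==> (z <= 8 || 2*z < 2*acc - 7))
Before z := z - 8: (2*u == -10 ==> (((z > 3*u + 6 && 3*u >= 14) ==> (z <= 16 || 2*z < 2*acc + 9)) && ((!(z > 3*u + 6 && 3*u >= 14)) ==> (z <= 16 || 2*z < 2*acc + 9)))) && ((!(2*u == -10)) ==> (z <= 16 || 2*z < 2*acc + 9))
Before u := acc + 6: (2*acc == -22 ==> (((z > 3*acc + 24 && 3*acc >= -4) ==> (z <= 16 || 2*z < 2*acc + 9)) && ((!(z > 3*acc + 24 && 3*acc >= -4)) ==> (z <= 16 || 2*z < 2*acc + 9)))) && ((!(2*acc == -22)) ==> (z <= 16 || 2*z < 2*acc + 9))
Before z := 3*z: (2*acc == -22 ==> (((3*z > 3*acc + 24 && 3*acc >= -4) ==> (3*z <= 16 || 6*z < 2*acc + 9)) && ((!(3*z > 3*acc + 24 && 3*acc >= -4)) ==> (3*z <= 16 || 6*z < 2*acc + 9)))) && ((!(2*acc == -22)) ==> (3*z <= 16 || 6*z < 2*acc + 9))
Answer: WP = (2*acc == -22 ==> (((3*z > 3*acc + 24 && 3*acc >= -4) ==> (3*z <= 16 || 6*z < 2*acc + 9)) && ((!(3*z > 3*acc + 24 && 3*acc >= -4)) ==> (3*z <= 16 || 6*z < 2*acc + 9)))) && ((!(2*acc == -22)) ==> (3*z <= 16 || 6*z < 2*acc + 9))


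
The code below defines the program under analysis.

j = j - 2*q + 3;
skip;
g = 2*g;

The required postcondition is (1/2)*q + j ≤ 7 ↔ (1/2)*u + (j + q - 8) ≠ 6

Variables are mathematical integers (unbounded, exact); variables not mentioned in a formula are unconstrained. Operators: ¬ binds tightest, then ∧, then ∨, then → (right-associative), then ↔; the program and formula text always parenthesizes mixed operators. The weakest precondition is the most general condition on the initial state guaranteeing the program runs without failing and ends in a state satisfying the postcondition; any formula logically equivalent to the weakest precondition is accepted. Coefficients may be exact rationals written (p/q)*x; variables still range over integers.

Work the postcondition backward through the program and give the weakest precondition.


Working backward. After the program, the postcondition (1/2)*q + j ≤ 7 ↔ (1/2)*u + (j + q - 8) ≠ 6 must hold; in canonical form it is j + (1/2)*q ≤ 7 ↔ j + q + (1/2)*u ≠ 14.
Before g := 2*g: j + (1/2)*q ≤ 7 ↔ j + q + (1/2)*u ≠ 14
Before skip: j + (1/2)*q ≤ 7 ↔ j + q + (1/2)*u ≠ 14
Before j := j - 2*q + 3: j ≤ (3/2)*q + 4 ↔ j + (1/2)*u ≠ q + 11
Answer: WP = j ≤ (3/2)*q + 4 ↔ j + (1/2)*u ≠ q + 11


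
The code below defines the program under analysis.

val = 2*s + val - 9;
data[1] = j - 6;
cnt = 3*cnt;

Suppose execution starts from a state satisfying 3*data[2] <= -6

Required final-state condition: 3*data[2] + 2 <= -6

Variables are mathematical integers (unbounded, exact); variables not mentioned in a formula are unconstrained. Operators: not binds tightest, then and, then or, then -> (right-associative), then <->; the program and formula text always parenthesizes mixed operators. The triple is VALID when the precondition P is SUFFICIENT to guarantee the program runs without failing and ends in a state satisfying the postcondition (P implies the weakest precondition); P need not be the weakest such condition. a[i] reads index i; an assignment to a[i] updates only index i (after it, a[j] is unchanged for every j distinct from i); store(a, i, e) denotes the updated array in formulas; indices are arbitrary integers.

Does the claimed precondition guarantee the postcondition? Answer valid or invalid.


Working backward. After the program, the postcondition 3*data[2] + 2 <= -6 must hold; in canonical form it is 3*data[2] <= -8.
Before cnt := 3*cnt: 3*data[2] <= -8
Before data[1] := j - 6: 3*data[2] <= -8
Before val := 2*s + val - 9: 3*data[2] <= -8
The weakest precondition is 3*data[2] <= -8.
Check whether 3*data[2] <= -6 implies it.
Countermodel: at the initial state data = {[2] = -2, elsewhere -2}, the precondition holds but the weakest precondition fails.
Answer: invalid


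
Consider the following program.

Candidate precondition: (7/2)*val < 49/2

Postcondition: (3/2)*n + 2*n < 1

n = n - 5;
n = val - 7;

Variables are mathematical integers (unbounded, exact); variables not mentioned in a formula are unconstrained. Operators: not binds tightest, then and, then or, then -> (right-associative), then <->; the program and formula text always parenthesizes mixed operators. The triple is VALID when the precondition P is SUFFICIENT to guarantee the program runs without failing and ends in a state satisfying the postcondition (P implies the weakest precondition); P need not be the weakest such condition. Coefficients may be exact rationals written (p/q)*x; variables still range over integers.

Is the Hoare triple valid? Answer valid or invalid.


Working backward. After the program, the postcondition (3/2)*n + 2*n < 1 must hold; in canonical form it is (7/2)*n < 1.
Before n := val - 7: (7/2)*val < 51/2
Before n := n - 5: (7/2)*val < 51/2
The weakest precondition is (7/2)*val < 51/2.
Check whether (7/2)*val < 49/2 implies it.
Every state satisfying the precondition satisfies the weakest precondition: the implication holds.
Answer: valid


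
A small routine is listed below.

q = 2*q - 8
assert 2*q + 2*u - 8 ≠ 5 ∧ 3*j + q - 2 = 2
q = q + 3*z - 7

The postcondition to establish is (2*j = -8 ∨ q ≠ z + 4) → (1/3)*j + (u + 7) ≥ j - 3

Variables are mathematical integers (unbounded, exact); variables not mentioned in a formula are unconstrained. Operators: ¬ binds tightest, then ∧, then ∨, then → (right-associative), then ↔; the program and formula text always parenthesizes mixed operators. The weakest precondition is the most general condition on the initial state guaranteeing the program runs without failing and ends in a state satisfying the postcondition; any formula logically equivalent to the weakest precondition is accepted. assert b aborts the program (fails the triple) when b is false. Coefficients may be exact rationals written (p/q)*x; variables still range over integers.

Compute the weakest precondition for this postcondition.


Working backward. After the program, the postcondition (2*j = -8 ∨ q ≠ z + 4) → (1/3)*j + (u + 7) ≥ j - 3 must hold; in canonical form it is (2*j = -8 ∨ q ≠ z + 4) → u ≥ (2/3)*j - 10.
Before q := q + 3*z - 7: (2*j = -8 ∨ q + 2*z ≠ 11) → u ≥ (2/3)*j - 10
Before assert 2*q + 2*u - 8 ≠ 5 ∧ 3*j + q - 2 = 2: 2*q + 2*u ≠ 13 ∧ 3*j + q = 4 ∧ ((2*j = -8 ∨ q + 2*z ≠ 11) → u ≥ (2/3)*j - 10)
Before q := 2*q - 8: 4*q + 2*u ≠ 29 ∧ 3*j + 2*q = 12 ∧ ((2*j = -8 ∨ 2*q + 2*z ≠ 19) → u ≥ (2/3)*j - 10)
Answer: WP = 4*q + 2*u ≠ 29 ∧ 3*j + 2*q = 12 ∧ ((2*j = -8 ∨ 2*q + 2*z ≠ 19) → u ≥ (2/3)*j - 10)


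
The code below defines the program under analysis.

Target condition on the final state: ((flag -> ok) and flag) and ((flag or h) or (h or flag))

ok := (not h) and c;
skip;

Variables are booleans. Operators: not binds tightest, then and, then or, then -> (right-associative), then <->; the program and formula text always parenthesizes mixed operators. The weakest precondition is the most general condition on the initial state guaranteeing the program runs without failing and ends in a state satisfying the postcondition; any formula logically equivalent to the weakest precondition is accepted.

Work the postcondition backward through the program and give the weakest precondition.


Working backward. After the program, the postcondition ((flag -> ok) and flag) and ((flag or h) or (h or flag)) must hold; in canonical form it is (flag -> ok) and flag and (flag or h).
Before skip: (flag -> ok) and flag and (flag or h)
Before ok := (not h) and c: (flag -> ((not h) and c)) and flag and (flag or h)
Answer: WP = (flag -> ((not h) and c)) and flag and (flag or h)


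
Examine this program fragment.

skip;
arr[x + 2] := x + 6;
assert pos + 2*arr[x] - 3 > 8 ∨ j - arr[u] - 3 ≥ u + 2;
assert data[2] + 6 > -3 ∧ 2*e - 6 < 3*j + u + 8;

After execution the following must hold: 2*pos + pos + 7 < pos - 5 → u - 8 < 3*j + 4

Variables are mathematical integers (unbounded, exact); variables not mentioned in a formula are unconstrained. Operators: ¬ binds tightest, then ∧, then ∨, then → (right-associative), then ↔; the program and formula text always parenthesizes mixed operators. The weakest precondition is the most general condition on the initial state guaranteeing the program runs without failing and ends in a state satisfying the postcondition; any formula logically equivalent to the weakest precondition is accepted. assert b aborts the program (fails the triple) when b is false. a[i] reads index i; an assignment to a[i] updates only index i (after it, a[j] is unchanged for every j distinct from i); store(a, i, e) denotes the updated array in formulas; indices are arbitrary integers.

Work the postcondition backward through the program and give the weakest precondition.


Working backward. After the program, the postcondition 2*pos + pos + 7 < pos - 5 → u - 8 < 3*j + 4 must hold; in canonical form it is 2*pos < -12 → u < 3*j + 12.
Before assert data[2] + 6 > -3 ∧ 2*e - 6 < 3*j + u + 8: data[2] > -9 ∧ 2*e < 3*j + u + 14 ∧ (2*pos < -12 → u < 3*j + 12)
Before assert pos + 2*arr[x] - 3 > 8 ∨ j - arr[u] - 3 ≥ u + 2: (2*arr[x] + pos > 11 ∨ j ≥ arr[u] + u + 5) ∧ data[2] > -9 ∧ 2*e < 3*j + u + 14 ∧ (2*pos < -12 → u < 3*j + 12)
Before arr[x + 2] := x + 6: (2*store(arr, x + 2, x + 6)[x] + pos > 11 ∨ j ≥ store(arr, x + 2, x + 6)[u] + u + 5) ∧ data[2] > -9 ∧ 2*e < 3*j + u + 14 ∧ (2*pos < -12 → u < 3*j + 12)
Before skip: (2*store(arr, x + 2, x + 6)[x] + pos > 11 ∨ j ≥ store(arr, x + 2, x + 6)[u] + u + 5) ∧ data[2] > -9 ∧ 2*e < 3*j + u + 14 ∧ (2*pos < -12 → u < 3*j + 12)
Answer: WP = (2*store(arr, x + 2, x + 6)[x] + pos > 11 ∨ j ≥ store(arr, x + 2, x + 6)[u] + u + 5) ∧ data[2] > -9 ∧ 2*e < 3*j + u + 14 ∧ (2*pos < -12 → u < 3*j + 12)


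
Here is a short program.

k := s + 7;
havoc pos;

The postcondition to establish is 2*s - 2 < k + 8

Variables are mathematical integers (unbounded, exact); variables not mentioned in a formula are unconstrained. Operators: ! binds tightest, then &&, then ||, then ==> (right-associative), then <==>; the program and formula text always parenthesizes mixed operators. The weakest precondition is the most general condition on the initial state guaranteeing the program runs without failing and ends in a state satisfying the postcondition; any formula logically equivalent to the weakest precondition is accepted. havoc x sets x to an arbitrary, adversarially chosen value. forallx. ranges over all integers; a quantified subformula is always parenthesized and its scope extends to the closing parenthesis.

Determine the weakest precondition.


Working backward. After the program, the postcondition 2*s - 2 < k + 8 must hold; in canonical form it is 2*s < k + 10.
Before havoc pos: 2*s < k + 10
Before k := s + 7: s < 17
Answer: WP = s < 17


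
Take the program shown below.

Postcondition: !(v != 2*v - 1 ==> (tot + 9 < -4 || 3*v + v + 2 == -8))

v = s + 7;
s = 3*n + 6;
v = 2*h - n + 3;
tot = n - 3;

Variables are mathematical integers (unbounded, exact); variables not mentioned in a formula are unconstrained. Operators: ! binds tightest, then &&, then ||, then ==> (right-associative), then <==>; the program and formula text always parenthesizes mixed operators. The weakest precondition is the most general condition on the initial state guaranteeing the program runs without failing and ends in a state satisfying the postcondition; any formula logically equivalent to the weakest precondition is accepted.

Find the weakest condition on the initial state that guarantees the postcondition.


Working backward. After the program, the postcondition !(v != 2*v - 1 ==> (tot + 9 < -4 || 3*v + v + 2 == -8)) must hold; in canonical form it is !(v != 1 ==> (tot < -13 || 4*v == -10)).
Before tot := n - 3: !(v != 1 ==> (n < -10 || 4*v == -10))
Before v := 2*h - n + 3: !(2*h != n - 2 ==> (n < -10 || 8*h == 4*n - 22))
Before s := 3*n + 6: !(2*h != n - 2 ==> (n < -10 || 8*h == 4*n - 22))
Before v := s + 7: !(2*h != n - 2 ==> (n < -10 || 8*h == 4*n - 22))
Answer: WP = !(2*h != n - 2 ==> (n < -10 || 8*h == 4*n - 22))


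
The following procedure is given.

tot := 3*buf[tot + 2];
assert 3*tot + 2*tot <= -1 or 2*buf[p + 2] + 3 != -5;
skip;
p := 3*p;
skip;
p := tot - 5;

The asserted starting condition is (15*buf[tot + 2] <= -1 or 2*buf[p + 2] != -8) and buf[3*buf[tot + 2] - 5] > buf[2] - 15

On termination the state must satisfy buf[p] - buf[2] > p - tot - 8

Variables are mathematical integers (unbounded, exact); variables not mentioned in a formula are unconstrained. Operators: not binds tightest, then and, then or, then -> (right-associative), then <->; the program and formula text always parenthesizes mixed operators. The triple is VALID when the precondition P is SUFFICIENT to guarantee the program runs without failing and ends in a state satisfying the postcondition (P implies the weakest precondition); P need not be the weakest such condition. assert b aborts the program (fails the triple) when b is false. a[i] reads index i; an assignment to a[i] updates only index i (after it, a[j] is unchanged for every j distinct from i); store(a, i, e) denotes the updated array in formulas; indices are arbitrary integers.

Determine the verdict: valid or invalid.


Working backward. After the program, the postcondition buf[p] - buf[2] > p - tot - 8 must hold; in canonical form it is buf[p] + tot > buf[2] + p - 8.
Before p := tot - 5: buf[tot - 5] > buf[2] - 13
Before skip: buf[tot - 5] > buf[2] - 13
Before p := 3*p: buf[tot - 5] > buf[2] - 13
Before skip: buf[tot - 5] > buf[2] - 13
Before assert 3*tot + 2*tot <= -1 or 2*buf[p + 2] + 3 != -5: (5*tot <= -1 or 2*buf[p + 2] != -8) and buf[tot - 5] > buf[2] - 13
Before tot := 3*buf[tot + 2]: (15*buf[tot + 2] <= -1 or 2*buf[p + 2] != -8) and buf[3*buf[tot + 2] - 5] > buf[2] - 13
The weakest precondition is (15*buf[tot + 2] <= -1 or 2*buf[p + 2] != -8) and buf[3*buf[tot + 2] - 5] > buf[2] - 13.
Check whether (15*buf[tot + 2] <= -1 or 2*buf[p + 2] != -8) and buf[3*buf[tot + 2] - 5] > buf[2] - 15 implies it.
Countermodel: at the initial state buf = {[-5] = 15202, [2] = 15215, [3] = 4, [5] = 0, elsewhere 0}, p = 1, tot = 3, the precondition holds but the weakest precondition fails.
Answer: invalid


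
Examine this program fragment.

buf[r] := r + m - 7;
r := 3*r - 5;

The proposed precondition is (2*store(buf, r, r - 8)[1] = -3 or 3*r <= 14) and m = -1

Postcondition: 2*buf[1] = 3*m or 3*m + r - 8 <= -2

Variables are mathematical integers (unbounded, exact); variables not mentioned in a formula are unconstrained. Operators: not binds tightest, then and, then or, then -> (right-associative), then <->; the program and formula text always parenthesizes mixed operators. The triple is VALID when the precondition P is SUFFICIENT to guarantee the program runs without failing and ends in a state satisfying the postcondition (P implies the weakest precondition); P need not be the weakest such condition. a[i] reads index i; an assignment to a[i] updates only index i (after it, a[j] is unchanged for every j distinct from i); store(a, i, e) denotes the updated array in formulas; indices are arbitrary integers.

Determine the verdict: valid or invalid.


Working backward. After the program, the postcondition 2*buf[1] = 3*m or 3*m + r - 8 <= -2 must hold; in canonical form it is 2*buf[1] = 3*m or 3*m + r <= 6.
Before r := 3*r - 5: 2*buf[1] = 3*m or 3*m + 3*r <= 11
Before buf[r] := r + m - 7: 2*store(buf, r, m + r - 7)[1] = 3*m or 3*m + 3*r <= 11
The weakest precondition is 2*store(buf, r, m + r - 7)[1] = 3*m or 3*m + 3*r <= 11.
Check whether (2*store(buf, r, r - 8)[1] = -3 or 3*r <= 14) and m = -1 implies it.
Every state satisfying the precondition satisfies the weakest precondition: the implication holds.
Answer: valid


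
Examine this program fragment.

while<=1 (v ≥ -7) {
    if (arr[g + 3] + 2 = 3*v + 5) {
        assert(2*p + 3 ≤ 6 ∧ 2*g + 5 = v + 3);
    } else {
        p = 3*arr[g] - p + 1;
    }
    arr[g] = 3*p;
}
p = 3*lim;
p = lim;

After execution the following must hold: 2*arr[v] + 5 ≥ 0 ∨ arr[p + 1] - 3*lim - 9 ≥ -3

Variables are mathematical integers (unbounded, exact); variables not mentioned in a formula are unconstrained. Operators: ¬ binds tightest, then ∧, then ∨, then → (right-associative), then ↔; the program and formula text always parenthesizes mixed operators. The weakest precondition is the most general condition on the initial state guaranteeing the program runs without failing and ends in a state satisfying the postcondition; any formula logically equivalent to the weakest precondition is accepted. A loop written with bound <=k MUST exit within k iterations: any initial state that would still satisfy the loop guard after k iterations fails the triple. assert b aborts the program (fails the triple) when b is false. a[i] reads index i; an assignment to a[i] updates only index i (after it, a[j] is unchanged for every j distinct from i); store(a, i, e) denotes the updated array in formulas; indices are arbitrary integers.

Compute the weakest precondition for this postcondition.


Working backward. After the program, the postcondition 2*arr[v] + 5 ≥ 0 ∨ arr[p + 1] - 3*lim - 9 ≥ -3 must hold; in canonical form it is 2*arr[v] ≥ -5 ∨ arr[p + 1] ≥ 3*lim + 6.
Before p := lim: 2*arr[v] ≥ -5 ∨ arr[lim + 1] ≥ 3*lim + 6
Before p := 3*lim: 2*arr[v] ≥ -5 ∨ arr[lim + 1] ≥ 3*lim + 6
Before the loop (bound <=1), unroll the exhaustion recursion (WP_0 = exit-now case; WP_j = one more guarded iteration, up to j = 1):
  WP_0: (¬(v ≥ -7)) ∧ (2*arr[v] ≥ -5 ∨ arr[lim + 1] ≥ 3*lim + 6)
  WP_1: (v ≥ -7 → ((arr[g + 3] = 3*v + 3 → (2*p ≤ 3 ∧ 2*g = v - 2 ∧ (¬(v ≥ -7)) ∧ (2*store(arr, g, 3*p)[v] ≥ -5 ∨ store(arr, g, 3*p)[lim + 1] ≥ 3*lim + 6))) ∧ ((¬(arr[g + 3] = 3*v + 3)) → ((¬(v ≥ -7)) ∧ (2*store(arr, g, 9*arr[g] - 3*p + 3)[v] ≥ -5 ∨ store(arr, g, 9*arr[g] - 3*p + 3)[lim + 1] ≥ 3*lim + 6))))) ∧ ((¬(v ≥ -7)) → (2*arr[v] ≥ -5 ∨ arr[lim + 1] ≥ 3*lim + 6))
So before the loop: (v ≥ -7 → ((arr[g + 3] = 3*v + 3 → (2*p ≤ 3 ∧ 2*g = v - 2 ∧ (¬(v ≥ -7)) ∧ (2*store(arr, g, 3*p)[v] ≥ -5 ∨ store(arr, g, 3*p)[lim + 1] ≥ 3*lim + 6))) ∧ ((¬(arr[g + 3] = 3*v + 3)) → ((¬(v ≥ -7)) ∧ (2*store(arr, g, 9*arr[g] - 3*p + 3)[v] ≥ -5 ∨ store(arr, g, 9*arr[g] - 3*p + 3)[lim + 1] ≥ 3*lim + 6))))) ∧ ((¬(v ≥ -7)) → (2*arr[v] ≥ -5 ∨ arr[lim + 1] ≥ 3*lim + 6))
Answer: WP = (v ≥ -7 → ((arr[g + 3] = 3*v + 3 → (2*p ≤ 3 ∧ 2*g = v - 2 ∧ (¬(v ≥ -7)) ∧ (2*store(arr, g, 3*p)[v] ≥ -5 ∨ store(arr, g, 3*p)[lim + 1] ≥ 3*lim + 6))) ∧ ((¬(arr[g + 3] = 3*v + 3)) → ((¬(v ≥ -7)) ∧ (2*store(arr, g, 9*arr[g] - 3*p + 3)[v] ≥ -5 ∨ store(arr, g, 9*arr[g] - 3*p + 3)[lim + 1] ≥ 3*lim + 6))))) ∧ ((¬(v ≥ -7)) → (2*arr[v] ≥ -5 ∨ arr[lim + 1] ≥ 3*lim + 6))


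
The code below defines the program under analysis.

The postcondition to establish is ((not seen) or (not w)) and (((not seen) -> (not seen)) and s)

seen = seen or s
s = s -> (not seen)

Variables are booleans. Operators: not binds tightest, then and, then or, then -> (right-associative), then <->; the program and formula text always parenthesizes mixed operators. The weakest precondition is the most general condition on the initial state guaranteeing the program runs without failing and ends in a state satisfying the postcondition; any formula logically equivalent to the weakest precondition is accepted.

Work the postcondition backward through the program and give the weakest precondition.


Working backward. After the program, the postcondition ((not seen) or (not w)) and (((not seen) -> (not seen)) and s) must hold; in canonical form it is ((not seen) or (not w)) and s.
Before s := s -> (not seen): ((not seen) or (not w)) and (s -> (not seen))
Before seen := seen or s: ((not (seen or s)) or (not w)) and (s -> (not (seen or s)))
Answer: WP = ((not (seen or s)) or (not w)) and (s -> (not (seen or s)))


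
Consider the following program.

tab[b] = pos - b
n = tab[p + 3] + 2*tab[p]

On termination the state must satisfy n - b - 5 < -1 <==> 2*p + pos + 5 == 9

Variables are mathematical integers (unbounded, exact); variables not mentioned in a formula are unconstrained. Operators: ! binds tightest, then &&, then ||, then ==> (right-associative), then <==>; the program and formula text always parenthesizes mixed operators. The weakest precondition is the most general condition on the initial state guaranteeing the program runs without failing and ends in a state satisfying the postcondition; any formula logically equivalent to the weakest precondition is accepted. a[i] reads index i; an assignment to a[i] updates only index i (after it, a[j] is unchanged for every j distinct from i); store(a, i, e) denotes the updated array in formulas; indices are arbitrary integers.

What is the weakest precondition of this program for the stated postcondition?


Working backward. After the program, the postcondition n - b - 5 < -1 <==> 2*p + pos + 5 == 9 must hold; in canonical form it is n < b + 4 <==> 2*p + pos == 4.
Before n := tab[p + 3] + 2*tab[p]: tab[p + 3] + 2*tab[p] < b + 4 <==> 2*p + pos == 4
Before tab[b] := pos - b: store(tab, b, -b + pos)[p + 3] + 2*store(tab, b, -b + pos)[p] < b + 4 <==> 2*p + pos == 4
Answer: WP = store(tab, b, -b + pos)[p + 3] + 2*store(tab, b, -b + pos)[p] < b + 4 <==> 2*p + pos == 4


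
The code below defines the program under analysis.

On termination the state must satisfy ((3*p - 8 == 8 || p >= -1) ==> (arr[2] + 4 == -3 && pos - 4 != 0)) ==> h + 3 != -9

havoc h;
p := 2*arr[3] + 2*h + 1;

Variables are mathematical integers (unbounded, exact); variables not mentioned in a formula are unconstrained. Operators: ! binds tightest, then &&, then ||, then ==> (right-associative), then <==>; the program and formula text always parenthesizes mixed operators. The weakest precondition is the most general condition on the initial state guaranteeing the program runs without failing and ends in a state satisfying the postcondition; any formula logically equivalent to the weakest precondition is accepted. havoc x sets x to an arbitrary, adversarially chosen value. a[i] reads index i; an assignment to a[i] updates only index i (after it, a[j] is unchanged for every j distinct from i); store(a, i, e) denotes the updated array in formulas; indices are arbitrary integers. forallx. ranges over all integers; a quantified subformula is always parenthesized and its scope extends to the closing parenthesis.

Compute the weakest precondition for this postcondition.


Working backward. After the program, the postcondition ((3*p - 8 == 8 || p >= -1) ==> (arr[2] + 4 == -3 && pos - 4 != 0)) ==> h + 3 != -9 must hold; in canonical form it is ((3*p == 16 || p >= -1) ==> (arr[2] == -7 && pos != 4)) ==> h != -12.
Before p := 2*arr[3] + 2*h + 1: ((6*arr[3] + 6*h == 13 || 2*arr[3] + 2*h >= -2) ==> (arr[2] == -7 && pos != 4)) ==> h != -12
Before havoc h: forall h_1. (((6*arr[3] + 6*h_1 == 13 || 2*arr[3] + 2*h_1 >= -2) ==> (arr[2] == -7 && pos != 4)) ==> h_1 != -12)
Answer: WP = forall h_1. (((6*arr[3] + 6*h_1 == 13 || 2*arr[3] + 2*h_1 >= -2) ==> (arr[2] == -7 && pos != 4)) ==> h_1 != -12)


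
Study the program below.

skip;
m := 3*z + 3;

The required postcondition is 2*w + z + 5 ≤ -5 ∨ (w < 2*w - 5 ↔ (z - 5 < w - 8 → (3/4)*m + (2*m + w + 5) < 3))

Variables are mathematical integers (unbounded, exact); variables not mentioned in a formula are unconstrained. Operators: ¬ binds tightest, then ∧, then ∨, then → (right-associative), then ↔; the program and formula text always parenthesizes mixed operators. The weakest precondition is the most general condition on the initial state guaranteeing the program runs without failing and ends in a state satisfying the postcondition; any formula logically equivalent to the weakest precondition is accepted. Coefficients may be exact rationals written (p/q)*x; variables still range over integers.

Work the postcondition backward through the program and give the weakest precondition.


Working backward. After the program, the postcondition 2*w + z + 5 ≤ -5 ∨ (w < 2*w - 5 ↔ (z - 5 < w - 8 → (3/4)*m + (2*m + w + 5) < 3)) must hold; in canonical form it is 2*w + z ≤ -10 ∨ (w > 5 ↔ (z < w - 3 → (11/4)*m + w < -2)).
Before m := 3*z + 3: 2*w + z ≤ -10 ∨ (w > 5 ↔ (z < w - 3 → w + (33/4)*z < -41/4))
Before skip: 2*w + z ≤ -10 ∨ (w > 5 ↔ (z < w - 3 → w + (33/4)*z < -41/4))
Answer: WP = 2*w + z ≤ -10 ∨ (w > 5 ↔ (z < w - 3 → w + (33/4)*z < -41/4))


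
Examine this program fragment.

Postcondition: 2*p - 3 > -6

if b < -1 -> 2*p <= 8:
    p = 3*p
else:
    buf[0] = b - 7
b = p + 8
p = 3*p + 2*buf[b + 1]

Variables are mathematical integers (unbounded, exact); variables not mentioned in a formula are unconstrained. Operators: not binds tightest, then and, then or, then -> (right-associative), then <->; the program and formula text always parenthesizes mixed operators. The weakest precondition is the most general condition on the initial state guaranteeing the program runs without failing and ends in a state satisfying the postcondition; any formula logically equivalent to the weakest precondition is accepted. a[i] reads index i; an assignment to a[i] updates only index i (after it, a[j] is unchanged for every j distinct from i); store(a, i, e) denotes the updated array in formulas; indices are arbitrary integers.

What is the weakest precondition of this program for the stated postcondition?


Working backward. After the program, the postcondition 2*p - 3 > -6 must hold; in canonical form it is 2*p > -3.
Before p := 3*p + 2*buf[b + 1]: 4*buf[b + 1] + 6*p > -3
Before b := p + 8: 4*buf[p + 9] + 6*p > -3
Then branch requires 4*buf[3*p + 9] + 18*p > -3; else branch requires 4*store(buf, 0, b - 7)[p + 9] + 6*p > -3.
Before the if: ((b < -1 -> 2*p <= 8) -> 4*buf[3*p + 9] + 18*p > -3) and ((not (b < -1 -> 2*p <= 8)) -> 4*store(buf, 0, b - 7)[p + 9] + 6*p > -3)
Answer: WP = ((b < -1 -> 2*p <= 8) -> 4*buf[3*p + 9] + 18*p > -3) and ((not (b < -1 -> 2*p <= 8)) -> 4*store(buf, 0, b - 7)[p + 9] + 6*p > -3)
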